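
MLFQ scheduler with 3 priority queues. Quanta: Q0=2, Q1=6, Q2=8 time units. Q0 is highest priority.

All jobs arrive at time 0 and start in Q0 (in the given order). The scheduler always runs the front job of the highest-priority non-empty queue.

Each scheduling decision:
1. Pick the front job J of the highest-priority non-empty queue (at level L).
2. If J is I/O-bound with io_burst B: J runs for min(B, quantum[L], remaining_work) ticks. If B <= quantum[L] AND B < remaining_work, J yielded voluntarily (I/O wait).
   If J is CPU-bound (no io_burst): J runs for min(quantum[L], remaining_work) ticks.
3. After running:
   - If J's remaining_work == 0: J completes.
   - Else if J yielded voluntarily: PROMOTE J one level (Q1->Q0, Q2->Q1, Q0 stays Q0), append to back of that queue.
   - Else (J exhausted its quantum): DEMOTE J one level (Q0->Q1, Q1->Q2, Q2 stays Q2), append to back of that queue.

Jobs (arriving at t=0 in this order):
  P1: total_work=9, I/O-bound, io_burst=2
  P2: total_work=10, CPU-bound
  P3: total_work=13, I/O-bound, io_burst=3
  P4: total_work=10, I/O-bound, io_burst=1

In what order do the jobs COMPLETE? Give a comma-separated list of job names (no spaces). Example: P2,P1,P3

t=0-2: P1@Q0 runs 2, rem=7, I/O yield, promote→Q0. Q0=[P2,P3,P4,P1] Q1=[] Q2=[]
t=2-4: P2@Q0 runs 2, rem=8, quantum used, demote→Q1. Q0=[P3,P4,P1] Q1=[P2] Q2=[]
t=4-6: P3@Q0 runs 2, rem=11, quantum used, demote→Q1. Q0=[P4,P1] Q1=[P2,P3] Q2=[]
t=6-7: P4@Q0 runs 1, rem=9, I/O yield, promote→Q0. Q0=[P1,P4] Q1=[P2,P3] Q2=[]
t=7-9: P1@Q0 runs 2, rem=5, I/O yield, promote→Q0. Q0=[P4,P1] Q1=[P2,P3] Q2=[]
t=9-10: P4@Q0 runs 1, rem=8, I/O yield, promote→Q0. Q0=[P1,P4] Q1=[P2,P3] Q2=[]
t=10-12: P1@Q0 runs 2, rem=3, I/O yield, promote→Q0. Q0=[P4,P1] Q1=[P2,P3] Q2=[]
t=12-13: P4@Q0 runs 1, rem=7, I/O yield, promote→Q0. Q0=[P1,P4] Q1=[P2,P3] Q2=[]
t=13-15: P1@Q0 runs 2, rem=1, I/O yield, promote→Q0. Q0=[P4,P1] Q1=[P2,P3] Q2=[]
t=15-16: P4@Q0 runs 1, rem=6, I/O yield, promote→Q0. Q0=[P1,P4] Q1=[P2,P3] Q2=[]
t=16-17: P1@Q0 runs 1, rem=0, completes. Q0=[P4] Q1=[P2,P3] Q2=[]
t=17-18: P4@Q0 runs 1, rem=5, I/O yield, promote→Q0. Q0=[P4] Q1=[P2,P3] Q2=[]
t=18-19: P4@Q0 runs 1, rem=4, I/O yield, promote→Q0. Q0=[P4] Q1=[P2,P3] Q2=[]
t=19-20: P4@Q0 runs 1, rem=3, I/O yield, promote→Q0. Q0=[P4] Q1=[P2,P3] Q2=[]
t=20-21: P4@Q0 runs 1, rem=2, I/O yield, promote→Q0. Q0=[P4] Q1=[P2,P3] Q2=[]
t=21-22: P4@Q0 runs 1, rem=1, I/O yield, promote→Q0. Q0=[P4] Q1=[P2,P3] Q2=[]
t=22-23: P4@Q0 runs 1, rem=0, completes. Q0=[] Q1=[P2,P3] Q2=[]
t=23-29: P2@Q1 runs 6, rem=2, quantum used, demote→Q2. Q0=[] Q1=[P3] Q2=[P2]
t=29-32: P3@Q1 runs 3, rem=8, I/O yield, promote→Q0. Q0=[P3] Q1=[] Q2=[P2]
t=32-34: P3@Q0 runs 2, rem=6, quantum used, demote→Q1. Q0=[] Q1=[P3] Q2=[P2]
t=34-37: P3@Q1 runs 3, rem=3, I/O yield, promote→Q0. Q0=[P3] Q1=[] Q2=[P2]
t=37-39: P3@Q0 runs 2, rem=1, quantum used, demote→Q1. Q0=[] Q1=[P3] Q2=[P2]
t=39-40: P3@Q1 runs 1, rem=0, completes. Q0=[] Q1=[] Q2=[P2]
t=40-42: P2@Q2 runs 2, rem=0, completes. Q0=[] Q1=[] Q2=[]

Answer: P1,P4,P3,P2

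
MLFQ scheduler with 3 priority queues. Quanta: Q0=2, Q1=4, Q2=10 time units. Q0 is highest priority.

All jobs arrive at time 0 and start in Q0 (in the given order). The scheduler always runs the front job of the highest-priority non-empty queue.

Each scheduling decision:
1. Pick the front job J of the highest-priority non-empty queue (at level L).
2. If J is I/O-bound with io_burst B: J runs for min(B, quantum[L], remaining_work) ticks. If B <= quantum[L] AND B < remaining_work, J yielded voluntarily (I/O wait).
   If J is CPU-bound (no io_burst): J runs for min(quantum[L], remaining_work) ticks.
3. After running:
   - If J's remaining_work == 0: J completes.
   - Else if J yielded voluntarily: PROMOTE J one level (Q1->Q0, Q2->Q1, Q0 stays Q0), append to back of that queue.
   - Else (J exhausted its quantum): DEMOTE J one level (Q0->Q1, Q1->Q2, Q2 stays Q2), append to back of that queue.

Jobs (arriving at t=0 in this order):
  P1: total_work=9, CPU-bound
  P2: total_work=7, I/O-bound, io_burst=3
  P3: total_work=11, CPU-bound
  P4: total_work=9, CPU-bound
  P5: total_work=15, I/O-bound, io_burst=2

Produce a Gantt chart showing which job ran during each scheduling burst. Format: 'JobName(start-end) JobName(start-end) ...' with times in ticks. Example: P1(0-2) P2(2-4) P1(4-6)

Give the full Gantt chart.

Answer: P1(0-2) P2(2-4) P3(4-6) P4(6-8) P5(8-10) P5(10-12) P5(12-14) P5(14-16) P5(16-18) P5(18-20) P5(20-22) P5(22-23) P1(23-27) P2(27-30) P2(30-32) P3(32-36) P4(36-40) P1(40-43) P3(43-48) P4(48-51)

Derivation:
t=0-2: P1@Q0 runs 2, rem=7, quantum used, demote→Q1. Q0=[P2,P3,P4,P5] Q1=[P1] Q2=[]
t=2-4: P2@Q0 runs 2, rem=5, quantum used, demote→Q1. Q0=[P3,P4,P5] Q1=[P1,P2] Q2=[]
t=4-6: P3@Q0 runs 2, rem=9, quantum used, demote→Q1. Q0=[P4,P5] Q1=[P1,P2,P3] Q2=[]
t=6-8: P4@Q0 runs 2, rem=7, quantum used, demote→Q1. Q0=[P5] Q1=[P1,P2,P3,P4] Q2=[]
t=8-10: P5@Q0 runs 2, rem=13, I/O yield, promote→Q0. Q0=[P5] Q1=[P1,P2,P3,P4] Q2=[]
t=10-12: P5@Q0 runs 2, rem=11, I/O yield, promote→Q0. Q0=[P5] Q1=[P1,P2,P3,P4] Q2=[]
t=12-14: P5@Q0 runs 2, rem=9, I/O yield, promote→Q0. Q0=[P5] Q1=[P1,P2,P3,P4] Q2=[]
t=14-16: P5@Q0 runs 2, rem=7, I/O yield, promote→Q0. Q0=[P5] Q1=[P1,P2,P3,P4] Q2=[]
t=16-18: P5@Q0 runs 2, rem=5, I/O yield, promote→Q0. Q0=[P5] Q1=[P1,P2,P3,P4] Q2=[]
t=18-20: P5@Q0 runs 2, rem=3, I/O yield, promote→Q0. Q0=[P5] Q1=[P1,P2,P3,P4] Q2=[]
t=20-22: P5@Q0 runs 2, rem=1, I/O yield, promote→Q0. Q0=[P5] Q1=[P1,P2,P3,P4] Q2=[]
t=22-23: P5@Q0 runs 1, rem=0, completes. Q0=[] Q1=[P1,P2,P3,P4] Q2=[]
t=23-27: P1@Q1 runs 4, rem=3, quantum used, demote→Q2. Q0=[] Q1=[P2,P3,P4] Q2=[P1]
t=27-30: P2@Q1 runs 3, rem=2, I/O yield, promote→Q0. Q0=[P2] Q1=[P3,P4] Q2=[P1]
t=30-32: P2@Q0 runs 2, rem=0, completes. Q0=[] Q1=[P3,P4] Q2=[P1]
t=32-36: P3@Q1 runs 4, rem=5, quantum used, demote→Q2. Q0=[] Q1=[P4] Q2=[P1,P3]
t=36-40: P4@Q1 runs 4, rem=3, quantum used, demote→Q2. Q0=[] Q1=[] Q2=[P1,P3,P4]
t=40-43: P1@Q2 runs 3, rem=0, completes. Q0=[] Q1=[] Q2=[P3,P4]
t=43-48: P3@Q2 runs 5, rem=0, completes. Q0=[] Q1=[] Q2=[P4]
t=48-51: P4@Q2 runs 3, rem=0, completes. Q0=[] Q1=[] Q2=[]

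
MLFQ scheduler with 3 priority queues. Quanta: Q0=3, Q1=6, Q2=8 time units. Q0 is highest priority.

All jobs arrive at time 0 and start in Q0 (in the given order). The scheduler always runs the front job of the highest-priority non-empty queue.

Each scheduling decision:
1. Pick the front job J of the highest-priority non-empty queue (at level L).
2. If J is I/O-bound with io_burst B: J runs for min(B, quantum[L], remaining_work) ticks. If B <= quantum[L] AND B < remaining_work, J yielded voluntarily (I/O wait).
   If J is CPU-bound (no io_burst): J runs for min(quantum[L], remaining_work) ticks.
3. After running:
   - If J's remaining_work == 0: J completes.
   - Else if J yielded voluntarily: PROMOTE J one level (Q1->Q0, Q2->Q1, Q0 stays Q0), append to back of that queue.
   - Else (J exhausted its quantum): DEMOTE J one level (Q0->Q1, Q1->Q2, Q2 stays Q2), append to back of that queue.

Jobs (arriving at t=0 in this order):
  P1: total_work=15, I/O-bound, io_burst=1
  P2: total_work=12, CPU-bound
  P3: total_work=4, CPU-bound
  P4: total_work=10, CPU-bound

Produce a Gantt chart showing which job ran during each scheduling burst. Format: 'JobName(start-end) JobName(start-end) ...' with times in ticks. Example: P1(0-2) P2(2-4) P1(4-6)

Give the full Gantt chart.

Answer: P1(0-1) P2(1-4) P3(4-7) P4(7-10) P1(10-11) P1(11-12) P1(12-13) P1(13-14) P1(14-15) P1(15-16) P1(16-17) P1(17-18) P1(18-19) P1(19-20) P1(20-21) P1(21-22) P1(22-23) P1(23-24) P2(24-30) P3(30-31) P4(31-37) P2(37-40) P4(40-41)

Derivation:
t=0-1: P1@Q0 runs 1, rem=14, I/O yield, promote→Q0. Q0=[P2,P3,P4,P1] Q1=[] Q2=[]
t=1-4: P2@Q0 runs 3, rem=9, quantum used, demote→Q1. Q0=[P3,P4,P1] Q1=[P2] Q2=[]
t=4-7: P3@Q0 runs 3, rem=1, quantum used, demote→Q1. Q0=[P4,P1] Q1=[P2,P3] Q2=[]
t=7-10: P4@Q0 runs 3, rem=7, quantum used, demote→Q1. Q0=[P1] Q1=[P2,P3,P4] Q2=[]
t=10-11: P1@Q0 runs 1, rem=13, I/O yield, promote→Q0. Q0=[P1] Q1=[P2,P3,P4] Q2=[]
t=11-12: P1@Q0 runs 1, rem=12, I/O yield, promote→Q0. Q0=[P1] Q1=[P2,P3,P4] Q2=[]
t=12-13: P1@Q0 runs 1, rem=11, I/O yield, promote→Q0. Q0=[P1] Q1=[P2,P3,P4] Q2=[]
t=13-14: P1@Q0 runs 1, rem=10, I/O yield, promote→Q0. Q0=[P1] Q1=[P2,P3,P4] Q2=[]
t=14-15: P1@Q0 runs 1, rem=9, I/O yield, promote→Q0. Q0=[P1] Q1=[P2,P3,P4] Q2=[]
t=15-16: P1@Q0 runs 1, rem=8, I/O yield, promote→Q0. Q0=[P1] Q1=[P2,P3,P4] Q2=[]
t=16-17: P1@Q0 runs 1, rem=7, I/O yield, promote→Q0. Q0=[P1] Q1=[P2,P3,P4] Q2=[]
t=17-18: P1@Q0 runs 1, rem=6, I/O yield, promote→Q0. Q0=[P1] Q1=[P2,P3,P4] Q2=[]
t=18-19: P1@Q0 runs 1, rem=5, I/O yield, promote→Q0. Q0=[P1] Q1=[P2,P3,P4] Q2=[]
t=19-20: P1@Q0 runs 1, rem=4, I/O yield, promote→Q0. Q0=[P1] Q1=[P2,P3,P4] Q2=[]
t=20-21: P1@Q0 runs 1, rem=3, I/O yield, promote→Q0. Q0=[P1] Q1=[P2,P3,P4] Q2=[]
t=21-22: P1@Q0 runs 1, rem=2, I/O yield, promote→Q0. Q0=[P1] Q1=[P2,P3,P4] Q2=[]
t=22-23: P1@Q0 runs 1, rem=1, I/O yield, promote→Q0. Q0=[P1] Q1=[P2,P3,P4] Q2=[]
t=23-24: P1@Q0 runs 1, rem=0, completes. Q0=[] Q1=[P2,P3,P4] Q2=[]
t=24-30: P2@Q1 runs 6, rem=3, quantum used, demote→Q2. Q0=[] Q1=[P3,P4] Q2=[P2]
t=30-31: P3@Q1 runs 1, rem=0, completes. Q0=[] Q1=[P4] Q2=[P2]
t=31-37: P4@Q1 runs 6, rem=1, quantum used, demote→Q2. Q0=[] Q1=[] Q2=[P2,P4]
t=37-40: P2@Q2 runs 3, rem=0, completes. Q0=[] Q1=[] Q2=[P4]
t=40-41: P4@Q2 runs 1, rem=0, completes. Q0=[] Q1=[] Q2=[]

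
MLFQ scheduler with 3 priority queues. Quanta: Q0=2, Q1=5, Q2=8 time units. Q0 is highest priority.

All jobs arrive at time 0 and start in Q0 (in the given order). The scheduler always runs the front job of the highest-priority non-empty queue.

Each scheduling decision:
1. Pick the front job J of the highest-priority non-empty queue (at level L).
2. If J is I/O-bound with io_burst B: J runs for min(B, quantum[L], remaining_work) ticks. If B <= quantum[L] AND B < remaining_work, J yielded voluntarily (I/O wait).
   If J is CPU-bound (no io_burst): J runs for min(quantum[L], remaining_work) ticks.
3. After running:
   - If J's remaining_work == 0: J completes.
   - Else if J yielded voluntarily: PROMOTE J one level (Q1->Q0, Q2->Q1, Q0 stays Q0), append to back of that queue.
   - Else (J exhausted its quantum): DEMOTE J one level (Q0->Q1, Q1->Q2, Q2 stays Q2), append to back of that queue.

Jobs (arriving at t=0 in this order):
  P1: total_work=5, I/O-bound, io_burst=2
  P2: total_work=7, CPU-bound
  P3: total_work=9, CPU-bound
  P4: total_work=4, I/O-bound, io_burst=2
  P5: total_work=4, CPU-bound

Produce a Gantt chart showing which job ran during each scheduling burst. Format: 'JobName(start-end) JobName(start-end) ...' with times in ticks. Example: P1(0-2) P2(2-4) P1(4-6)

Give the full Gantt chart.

Answer: P1(0-2) P2(2-4) P3(4-6) P4(6-8) P5(8-10) P1(10-12) P4(12-14) P1(14-15) P2(15-20) P3(20-25) P5(25-27) P3(27-29)

Derivation:
t=0-2: P1@Q0 runs 2, rem=3, I/O yield, promote→Q0. Q0=[P2,P3,P4,P5,P1] Q1=[] Q2=[]
t=2-4: P2@Q0 runs 2, rem=5, quantum used, demote→Q1. Q0=[P3,P4,P5,P1] Q1=[P2] Q2=[]
t=4-6: P3@Q0 runs 2, rem=7, quantum used, demote→Q1. Q0=[P4,P5,P1] Q1=[P2,P3] Q2=[]
t=6-8: P4@Q0 runs 2, rem=2, I/O yield, promote→Q0. Q0=[P5,P1,P4] Q1=[P2,P3] Q2=[]
t=8-10: P5@Q0 runs 2, rem=2, quantum used, demote→Q1. Q0=[P1,P4] Q1=[P2,P3,P5] Q2=[]
t=10-12: P1@Q0 runs 2, rem=1, I/O yield, promote→Q0. Q0=[P4,P1] Q1=[P2,P3,P5] Q2=[]
t=12-14: P4@Q0 runs 2, rem=0, completes. Q0=[P1] Q1=[P2,P3,P5] Q2=[]
t=14-15: P1@Q0 runs 1, rem=0, completes. Q0=[] Q1=[P2,P3,P5] Q2=[]
t=15-20: P2@Q1 runs 5, rem=0, completes. Q0=[] Q1=[P3,P5] Q2=[]
t=20-25: P3@Q1 runs 5, rem=2, quantum used, demote→Q2. Q0=[] Q1=[P5] Q2=[P3]
t=25-27: P5@Q1 runs 2, rem=0, completes. Q0=[] Q1=[] Q2=[P3]
t=27-29: P3@Q2 runs 2, rem=0, completes. Q0=[] Q1=[] Q2=[]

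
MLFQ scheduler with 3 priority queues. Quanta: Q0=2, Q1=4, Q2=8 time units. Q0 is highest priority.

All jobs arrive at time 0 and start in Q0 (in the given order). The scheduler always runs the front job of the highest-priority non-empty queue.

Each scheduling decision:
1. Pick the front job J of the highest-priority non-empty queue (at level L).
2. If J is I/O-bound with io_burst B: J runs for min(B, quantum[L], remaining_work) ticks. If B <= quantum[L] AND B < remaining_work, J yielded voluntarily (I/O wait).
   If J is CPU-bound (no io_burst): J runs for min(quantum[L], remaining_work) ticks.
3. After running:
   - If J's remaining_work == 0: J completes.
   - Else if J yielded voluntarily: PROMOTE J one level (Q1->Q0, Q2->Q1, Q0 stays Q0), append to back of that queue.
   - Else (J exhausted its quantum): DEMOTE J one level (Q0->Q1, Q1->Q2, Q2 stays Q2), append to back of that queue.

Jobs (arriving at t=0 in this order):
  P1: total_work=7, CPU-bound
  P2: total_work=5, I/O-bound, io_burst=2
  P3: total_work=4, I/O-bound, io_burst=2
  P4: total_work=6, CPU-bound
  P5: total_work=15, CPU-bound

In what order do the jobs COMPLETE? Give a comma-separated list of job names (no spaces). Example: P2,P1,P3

t=0-2: P1@Q0 runs 2, rem=5, quantum used, demote→Q1. Q0=[P2,P3,P4,P5] Q1=[P1] Q2=[]
t=2-4: P2@Q0 runs 2, rem=3, I/O yield, promote→Q0. Q0=[P3,P4,P5,P2] Q1=[P1] Q2=[]
t=4-6: P3@Q0 runs 2, rem=2, I/O yield, promote→Q0. Q0=[P4,P5,P2,P3] Q1=[P1] Q2=[]
t=6-8: P4@Q0 runs 2, rem=4, quantum used, demote→Q1. Q0=[P5,P2,P3] Q1=[P1,P4] Q2=[]
t=8-10: P5@Q0 runs 2, rem=13, quantum used, demote→Q1. Q0=[P2,P3] Q1=[P1,P4,P5] Q2=[]
t=10-12: P2@Q0 runs 2, rem=1, I/O yield, promote→Q0. Q0=[P3,P2] Q1=[P1,P4,P5] Q2=[]
t=12-14: P3@Q0 runs 2, rem=0, completes. Q0=[P2] Q1=[P1,P4,P5] Q2=[]
t=14-15: P2@Q0 runs 1, rem=0, completes. Q0=[] Q1=[P1,P4,P5] Q2=[]
t=15-19: P1@Q1 runs 4, rem=1, quantum used, demote→Q2. Q0=[] Q1=[P4,P5] Q2=[P1]
t=19-23: P4@Q1 runs 4, rem=0, completes. Q0=[] Q1=[P5] Q2=[P1]
t=23-27: P5@Q1 runs 4, rem=9, quantum used, demote→Q2. Q0=[] Q1=[] Q2=[P1,P5]
t=27-28: P1@Q2 runs 1, rem=0, completes. Q0=[] Q1=[] Q2=[P5]
t=28-36: P5@Q2 runs 8, rem=1, quantum used, demote→Q2. Q0=[] Q1=[] Q2=[P5]
t=36-37: P5@Q2 runs 1, rem=0, completes. Q0=[] Q1=[] Q2=[]

Answer: P3,P2,P4,P1,P5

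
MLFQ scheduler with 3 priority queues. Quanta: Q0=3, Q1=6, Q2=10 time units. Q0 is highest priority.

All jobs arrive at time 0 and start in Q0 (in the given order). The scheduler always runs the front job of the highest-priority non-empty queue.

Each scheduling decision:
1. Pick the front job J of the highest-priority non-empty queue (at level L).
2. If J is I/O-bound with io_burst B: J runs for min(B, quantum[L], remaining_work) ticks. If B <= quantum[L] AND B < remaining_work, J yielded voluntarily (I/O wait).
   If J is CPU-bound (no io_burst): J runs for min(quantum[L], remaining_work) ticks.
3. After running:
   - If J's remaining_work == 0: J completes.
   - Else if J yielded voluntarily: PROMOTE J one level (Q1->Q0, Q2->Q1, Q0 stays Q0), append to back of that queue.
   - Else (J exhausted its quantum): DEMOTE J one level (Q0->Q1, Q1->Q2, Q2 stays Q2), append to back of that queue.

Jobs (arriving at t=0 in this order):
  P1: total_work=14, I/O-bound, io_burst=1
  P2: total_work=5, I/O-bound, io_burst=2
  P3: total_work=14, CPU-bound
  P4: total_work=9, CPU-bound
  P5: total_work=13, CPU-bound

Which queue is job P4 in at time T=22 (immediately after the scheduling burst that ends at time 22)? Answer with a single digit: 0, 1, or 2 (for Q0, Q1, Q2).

Answer: 1

Derivation:
t=0-1: P1@Q0 runs 1, rem=13, I/O yield, promote→Q0. Q0=[P2,P3,P4,P5,P1] Q1=[] Q2=[]
t=1-3: P2@Q0 runs 2, rem=3, I/O yield, promote→Q0. Q0=[P3,P4,P5,P1,P2] Q1=[] Q2=[]
t=3-6: P3@Q0 runs 3, rem=11, quantum used, demote→Q1. Q0=[P4,P5,P1,P2] Q1=[P3] Q2=[]
t=6-9: P4@Q0 runs 3, rem=6, quantum used, demote→Q1. Q0=[P5,P1,P2] Q1=[P3,P4] Q2=[]
t=9-12: P5@Q0 runs 3, rem=10, quantum used, demote→Q1. Q0=[P1,P2] Q1=[P3,P4,P5] Q2=[]
t=12-13: P1@Q0 runs 1, rem=12, I/O yield, promote→Q0. Q0=[P2,P1] Q1=[P3,P4,P5] Q2=[]
t=13-15: P2@Q0 runs 2, rem=1, I/O yield, promote→Q0. Q0=[P1,P2] Q1=[P3,P4,P5] Q2=[]
t=15-16: P1@Q0 runs 1, rem=11, I/O yield, promote→Q0. Q0=[P2,P1] Q1=[P3,P4,P5] Q2=[]
t=16-17: P2@Q0 runs 1, rem=0, completes. Q0=[P1] Q1=[P3,P4,P5] Q2=[]
t=17-18: P1@Q0 runs 1, rem=10, I/O yield, promote→Q0. Q0=[P1] Q1=[P3,P4,P5] Q2=[]
t=18-19: P1@Q0 runs 1, rem=9, I/O yield, promote→Q0. Q0=[P1] Q1=[P3,P4,P5] Q2=[]
t=19-20: P1@Q0 runs 1, rem=8, I/O yield, promote→Q0. Q0=[P1] Q1=[P3,P4,P5] Q2=[]
t=20-21: P1@Q0 runs 1, rem=7, I/O yield, promote→Q0. Q0=[P1] Q1=[P3,P4,P5] Q2=[]
t=21-22: P1@Q0 runs 1, rem=6, I/O yield, promote→Q0. Q0=[P1] Q1=[P3,P4,P5] Q2=[]
t=22-23: P1@Q0 runs 1, rem=5, I/O yield, promote→Q0. Q0=[P1] Q1=[P3,P4,P5] Q2=[]
t=23-24: P1@Q0 runs 1, rem=4, I/O yield, promote→Q0. Q0=[P1] Q1=[P3,P4,P5] Q2=[]
t=24-25: P1@Q0 runs 1, rem=3, I/O yield, promote→Q0. Q0=[P1] Q1=[P3,P4,P5] Q2=[]
t=25-26: P1@Q0 runs 1, rem=2, I/O yield, promote→Q0. Q0=[P1] Q1=[P3,P4,P5] Q2=[]
t=26-27: P1@Q0 runs 1, rem=1, I/O yield, promote→Q0. Q0=[P1] Q1=[P3,P4,P5] Q2=[]
t=27-28: P1@Q0 runs 1, rem=0, completes. Q0=[] Q1=[P3,P4,P5] Q2=[]
t=28-34: P3@Q1 runs 6, rem=5, quantum used, demote→Q2. Q0=[] Q1=[P4,P5] Q2=[P3]
t=34-40: P4@Q1 runs 6, rem=0, completes. Q0=[] Q1=[P5] Q2=[P3]
t=40-46: P5@Q1 runs 6, rem=4, quantum used, demote→Q2. Q0=[] Q1=[] Q2=[P3,P5]
t=46-51: P3@Q2 runs 5, rem=0, completes. Q0=[] Q1=[] Q2=[P5]
t=51-55: P5@Q2 runs 4, rem=0, completes. Q0=[] Q1=[] Q2=[]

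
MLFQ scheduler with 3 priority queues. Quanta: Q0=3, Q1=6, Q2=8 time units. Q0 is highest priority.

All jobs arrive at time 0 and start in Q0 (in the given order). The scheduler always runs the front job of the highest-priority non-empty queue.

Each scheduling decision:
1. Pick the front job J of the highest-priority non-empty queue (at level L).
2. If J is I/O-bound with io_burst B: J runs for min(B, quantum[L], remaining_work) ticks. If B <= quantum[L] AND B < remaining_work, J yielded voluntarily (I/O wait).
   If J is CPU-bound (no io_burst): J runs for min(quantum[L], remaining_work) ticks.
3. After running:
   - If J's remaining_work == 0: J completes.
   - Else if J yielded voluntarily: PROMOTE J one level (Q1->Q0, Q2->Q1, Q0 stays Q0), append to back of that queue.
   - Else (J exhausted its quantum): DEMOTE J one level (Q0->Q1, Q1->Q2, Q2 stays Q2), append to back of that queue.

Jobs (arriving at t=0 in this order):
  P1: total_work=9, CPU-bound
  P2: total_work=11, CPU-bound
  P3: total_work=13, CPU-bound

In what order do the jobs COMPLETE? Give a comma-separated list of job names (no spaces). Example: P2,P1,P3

t=0-3: P1@Q0 runs 3, rem=6, quantum used, demote→Q1. Q0=[P2,P3] Q1=[P1] Q2=[]
t=3-6: P2@Q0 runs 3, rem=8, quantum used, demote→Q1. Q0=[P3] Q1=[P1,P2] Q2=[]
t=6-9: P3@Q0 runs 3, rem=10, quantum used, demote→Q1. Q0=[] Q1=[P1,P2,P3] Q2=[]
t=9-15: P1@Q1 runs 6, rem=0, completes. Q0=[] Q1=[P2,P3] Q2=[]
t=15-21: P2@Q1 runs 6, rem=2, quantum used, demote→Q2. Q0=[] Q1=[P3] Q2=[P2]
t=21-27: P3@Q1 runs 6, rem=4, quantum used, demote→Q2. Q0=[] Q1=[] Q2=[P2,P3]
t=27-29: P2@Q2 runs 2, rem=0, completes. Q0=[] Q1=[] Q2=[P3]
t=29-33: P3@Q2 runs 4, rem=0, completes. Q0=[] Q1=[] Q2=[]

Answer: P1,P2,P3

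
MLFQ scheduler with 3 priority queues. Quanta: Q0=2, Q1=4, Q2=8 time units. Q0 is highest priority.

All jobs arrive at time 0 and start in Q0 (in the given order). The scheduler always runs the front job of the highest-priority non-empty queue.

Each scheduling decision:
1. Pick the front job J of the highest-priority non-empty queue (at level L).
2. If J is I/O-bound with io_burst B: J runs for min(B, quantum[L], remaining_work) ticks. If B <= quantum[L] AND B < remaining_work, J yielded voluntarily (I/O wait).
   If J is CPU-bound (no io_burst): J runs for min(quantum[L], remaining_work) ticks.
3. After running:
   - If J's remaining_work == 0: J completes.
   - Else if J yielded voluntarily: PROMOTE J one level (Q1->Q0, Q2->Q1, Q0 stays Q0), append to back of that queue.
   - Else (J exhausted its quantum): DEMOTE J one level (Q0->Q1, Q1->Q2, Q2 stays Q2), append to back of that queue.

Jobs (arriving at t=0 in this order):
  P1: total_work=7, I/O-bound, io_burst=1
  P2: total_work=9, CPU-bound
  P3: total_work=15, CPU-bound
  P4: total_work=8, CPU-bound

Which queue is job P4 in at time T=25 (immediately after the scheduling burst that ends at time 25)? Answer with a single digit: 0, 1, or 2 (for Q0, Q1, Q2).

Answer: 2

Derivation:
t=0-1: P1@Q0 runs 1, rem=6, I/O yield, promote→Q0. Q0=[P2,P3,P4,P1] Q1=[] Q2=[]
t=1-3: P2@Q0 runs 2, rem=7, quantum used, demote→Q1. Q0=[P3,P4,P1] Q1=[P2] Q2=[]
t=3-5: P3@Q0 runs 2, rem=13, quantum used, demote→Q1. Q0=[P4,P1] Q1=[P2,P3] Q2=[]
t=5-7: P4@Q0 runs 2, rem=6, quantum used, demote→Q1. Q0=[P1] Q1=[P2,P3,P4] Q2=[]
t=7-8: P1@Q0 runs 1, rem=5, I/O yield, promote→Q0. Q0=[P1] Q1=[P2,P3,P4] Q2=[]
t=8-9: P1@Q0 runs 1, rem=4, I/O yield, promote→Q0. Q0=[P1] Q1=[P2,P3,P4] Q2=[]
t=9-10: P1@Q0 runs 1, rem=3, I/O yield, promote→Q0. Q0=[P1] Q1=[P2,P3,P4] Q2=[]
t=10-11: P1@Q0 runs 1, rem=2, I/O yield, promote→Q0. Q0=[P1] Q1=[P2,P3,P4] Q2=[]
t=11-12: P1@Q0 runs 1, rem=1, I/O yield, promote→Q0. Q0=[P1] Q1=[P2,P3,P4] Q2=[]
t=12-13: P1@Q0 runs 1, rem=0, completes. Q0=[] Q1=[P2,P3,P4] Q2=[]
t=13-17: P2@Q1 runs 4, rem=3, quantum used, demote→Q2. Q0=[] Q1=[P3,P4] Q2=[P2]
t=17-21: P3@Q1 runs 4, rem=9, quantum used, demote→Q2. Q0=[] Q1=[P4] Q2=[P2,P3]
t=21-25: P4@Q1 runs 4, rem=2, quantum used, demote→Q2. Q0=[] Q1=[] Q2=[P2,P3,P4]
t=25-28: P2@Q2 runs 3, rem=0, completes. Q0=[] Q1=[] Q2=[P3,P4]
t=28-36: P3@Q2 runs 8, rem=1, quantum used, demote→Q2. Q0=[] Q1=[] Q2=[P4,P3]
t=36-38: P4@Q2 runs 2, rem=0, completes. Q0=[] Q1=[] Q2=[P3]
t=38-39: P3@Q2 runs 1, rem=0, completes. Q0=[] Q1=[] Q2=[]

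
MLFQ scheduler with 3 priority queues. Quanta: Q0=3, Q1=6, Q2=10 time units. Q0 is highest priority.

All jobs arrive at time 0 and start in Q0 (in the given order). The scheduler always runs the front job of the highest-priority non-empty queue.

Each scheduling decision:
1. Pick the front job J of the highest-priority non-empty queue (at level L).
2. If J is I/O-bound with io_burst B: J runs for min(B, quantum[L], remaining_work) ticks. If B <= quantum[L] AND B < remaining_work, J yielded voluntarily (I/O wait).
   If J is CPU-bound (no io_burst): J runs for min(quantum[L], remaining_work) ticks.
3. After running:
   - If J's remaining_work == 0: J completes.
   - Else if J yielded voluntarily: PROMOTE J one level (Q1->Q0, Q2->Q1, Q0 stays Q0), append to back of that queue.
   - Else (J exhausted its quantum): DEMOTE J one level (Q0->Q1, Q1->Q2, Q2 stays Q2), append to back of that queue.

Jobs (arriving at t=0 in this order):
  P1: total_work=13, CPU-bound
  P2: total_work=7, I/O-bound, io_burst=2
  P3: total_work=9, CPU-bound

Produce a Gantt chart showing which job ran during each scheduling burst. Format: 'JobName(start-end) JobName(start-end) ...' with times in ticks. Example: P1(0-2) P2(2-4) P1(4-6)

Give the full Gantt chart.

t=0-3: P1@Q0 runs 3, rem=10, quantum used, demote→Q1. Q0=[P2,P3] Q1=[P1] Q2=[]
t=3-5: P2@Q0 runs 2, rem=5, I/O yield, promote→Q0. Q0=[P3,P2] Q1=[P1] Q2=[]
t=5-8: P3@Q0 runs 3, rem=6, quantum used, demote→Q1. Q0=[P2] Q1=[P1,P3] Q2=[]
t=8-10: P2@Q0 runs 2, rem=3, I/O yield, promote→Q0. Q0=[P2] Q1=[P1,P3] Q2=[]
t=10-12: P2@Q0 runs 2, rem=1, I/O yield, promote→Q0. Q0=[P2] Q1=[P1,P3] Q2=[]
t=12-13: P2@Q0 runs 1, rem=0, completes. Q0=[] Q1=[P1,P3] Q2=[]
t=13-19: P1@Q1 runs 6, rem=4, quantum used, demote→Q2. Q0=[] Q1=[P3] Q2=[P1]
t=19-25: P3@Q1 runs 6, rem=0, completes. Q0=[] Q1=[] Q2=[P1]
t=25-29: P1@Q2 runs 4, rem=0, completes. Q0=[] Q1=[] Q2=[]

Answer: P1(0-3) P2(3-5) P3(5-8) P2(8-10) P2(10-12) P2(12-13) P1(13-19) P3(19-25) P1(25-29)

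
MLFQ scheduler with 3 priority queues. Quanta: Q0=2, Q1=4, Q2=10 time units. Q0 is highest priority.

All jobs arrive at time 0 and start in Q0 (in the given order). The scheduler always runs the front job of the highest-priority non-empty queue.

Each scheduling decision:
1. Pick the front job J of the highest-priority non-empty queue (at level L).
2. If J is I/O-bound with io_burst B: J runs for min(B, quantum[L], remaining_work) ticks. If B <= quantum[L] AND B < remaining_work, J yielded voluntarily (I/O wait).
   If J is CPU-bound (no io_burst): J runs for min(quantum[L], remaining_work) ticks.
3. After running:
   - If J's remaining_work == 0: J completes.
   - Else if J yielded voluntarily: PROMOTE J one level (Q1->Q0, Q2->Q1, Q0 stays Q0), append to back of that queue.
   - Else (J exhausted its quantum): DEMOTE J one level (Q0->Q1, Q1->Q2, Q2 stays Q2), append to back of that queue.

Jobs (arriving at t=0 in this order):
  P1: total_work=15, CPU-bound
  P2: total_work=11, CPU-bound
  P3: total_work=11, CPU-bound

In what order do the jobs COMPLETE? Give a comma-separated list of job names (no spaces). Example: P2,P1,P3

Answer: P1,P2,P3

Derivation:
t=0-2: P1@Q0 runs 2, rem=13, quantum used, demote→Q1. Q0=[P2,P3] Q1=[P1] Q2=[]
t=2-4: P2@Q0 runs 2, rem=9, quantum used, demote→Q1. Q0=[P3] Q1=[P1,P2] Q2=[]
t=4-6: P3@Q0 runs 2, rem=9, quantum used, demote→Q1. Q0=[] Q1=[P1,P2,P3] Q2=[]
t=6-10: P1@Q1 runs 4, rem=9, quantum used, demote→Q2. Q0=[] Q1=[P2,P3] Q2=[P1]
t=10-14: P2@Q1 runs 4, rem=5, quantum used, demote→Q2. Q0=[] Q1=[P3] Q2=[P1,P2]
t=14-18: P3@Q1 runs 4, rem=5, quantum used, demote→Q2. Q0=[] Q1=[] Q2=[P1,P2,P3]
t=18-27: P1@Q2 runs 9, rem=0, completes. Q0=[] Q1=[] Q2=[P2,P3]
t=27-32: P2@Q2 runs 5, rem=0, completes. Q0=[] Q1=[] Q2=[P3]
t=32-37: P3@Q2 runs 5, rem=0, completes. Q0=[] Q1=[] Q2=[]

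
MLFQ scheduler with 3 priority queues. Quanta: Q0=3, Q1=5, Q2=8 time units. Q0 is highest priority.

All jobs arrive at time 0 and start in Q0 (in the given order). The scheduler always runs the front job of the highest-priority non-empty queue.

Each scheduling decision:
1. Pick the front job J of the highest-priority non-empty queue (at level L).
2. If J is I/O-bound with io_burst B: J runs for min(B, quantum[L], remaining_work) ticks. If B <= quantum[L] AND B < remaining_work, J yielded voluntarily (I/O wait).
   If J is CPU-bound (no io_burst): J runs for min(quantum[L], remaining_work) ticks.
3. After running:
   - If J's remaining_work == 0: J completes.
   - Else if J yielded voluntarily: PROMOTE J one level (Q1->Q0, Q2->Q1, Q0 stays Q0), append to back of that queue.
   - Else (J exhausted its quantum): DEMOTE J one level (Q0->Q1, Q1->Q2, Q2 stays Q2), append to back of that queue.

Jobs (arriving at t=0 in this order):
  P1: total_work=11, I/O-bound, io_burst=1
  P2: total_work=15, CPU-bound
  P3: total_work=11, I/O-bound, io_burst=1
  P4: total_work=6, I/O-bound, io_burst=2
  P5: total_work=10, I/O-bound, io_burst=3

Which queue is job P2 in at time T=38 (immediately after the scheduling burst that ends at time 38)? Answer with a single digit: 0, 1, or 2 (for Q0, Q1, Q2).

t=0-1: P1@Q0 runs 1, rem=10, I/O yield, promote→Q0. Q0=[P2,P3,P4,P5,P1] Q1=[] Q2=[]
t=1-4: P2@Q0 runs 3, rem=12, quantum used, demote→Q1. Q0=[P3,P4,P5,P1] Q1=[P2] Q2=[]
t=4-5: P3@Q0 runs 1, rem=10, I/O yield, promote→Q0. Q0=[P4,P5,P1,P3] Q1=[P2] Q2=[]
t=5-7: P4@Q0 runs 2, rem=4, I/O yield, promote→Q0. Q0=[P5,P1,P3,P4] Q1=[P2] Q2=[]
t=7-10: P5@Q0 runs 3, rem=7, I/O yield, promote→Q0. Q0=[P1,P3,P4,P5] Q1=[P2] Q2=[]
t=10-11: P1@Q0 runs 1, rem=9, I/O yield, promote→Q0. Q0=[P3,P4,P5,P1] Q1=[P2] Q2=[]
t=11-12: P3@Q0 runs 1, rem=9, I/O yield, promote→Q0. Q0=[P4,P5,P1,P3] Q1=[P2] Q2=[]
t=12-14: P4@Q0 runs 2, rem=2, I/O yield, promote→Q0. Q0=[P5,P1,P3,P4] Q1=[P2] Q2=[]
t=14-17: P5@Q0 runs 3, rem=4, I/O yield, promote→Q0. Q0=[P1,P3,P4,P5] Q1=[P2] Q2=[]
t=17-18: P1@Q0 runs 1, rem=8, I/O yield, promote→Q0. Q0=[P3,P4,P5,P1] Q1=[P2] Q2=[]
t=18-19: P3@Q0 runs 1, rem=8, I/O yield, promote→Q0. Q0=[P4,P5,P1,P3] Q1=[P2] Q2=[]
t=19-21: P4@Q0 runs 2, rem=0, completes. Q0=[P5,P1,P3] Q1=[P2] Q2=[]
t=21-24: P5@Q0 runs 3, rem=1, I/O yield, promote→Q0. Q0=[P1,P3,P5] Q1=[P2] Q2=[]
t=24-25: P1@Q0 runs 1, rem=7, I/O yield, promote→Q0. Q0=[P3,P5,P1] Q1=[P2] Q2=[]
t=25-26: P3@Q0 runs 1, rem=7, I/O yield, promote→Q0. Q0=[P5,P1,P3] Q1=[P2] Q2=[]
t=26-27: P5@Q0 runs 1, rem=0, completes. Q0=[P1,P3] Q1=[P2] Q2=[]
t=27-28: P1@Q0 runs 1, rem=6, I/O yield, promote→Q0. Q0=[P3,P1] Q1=[P2] Q2=[]
t=28-29: P3@Q0 runs 1, rem=6, I/O yield, promote→Q0. Q0=[P1,P3] Q1=[P2] Q2=[]
t=29-30: P1@Q0 runs 1, rem=5, I/O yield, promote→Q0. Q0=[P3,P1] Q1=[P2] Q2=[]
t=30-31: P3@Q0 runs 1, rem=5, I/O yield, promote→Q0. Q0=[P1,P3] Q1=[P2] Q2=[]
t=31-32: P1@Q0 runs 1, rem=4, I/O yield, promote→Q0. Q0=[P3,P1] Q1=[P2] Q2=[]
t=32-33: P3@Q0 runs 1, rem=4, I/O yield, promote→Q0. Q0=[P1,P3] Q1=[P2] Q2=[]
t=33-34: P1@Q0 runs 1, rem=3, I/O yield, promote→Q0. Q0=[P3,P1] Q1=[P2] Q2=[]
t=34-35: P3@Q0 runs 1, rem=3, I/O yield, promote→Q0. Q0=[P1,P3] Q1=[P2] Q2=[]
t=35-36: P1@Q0 runs 1, rem=2, I/O yield, promote→Q0. Q0=[P3,P1] Q1=[P2] Q2=[]
t=36-37: P3@Q0 runs 1, rem=2, I/O yield, promote→Q0. Q0=[P1,P3] Q1=[P2] Q2=[]
t=37-38: P1@Q0 runs 1, rem=1, I/O yield, promote→Q0. Q0=[P3,P1] Q1=[P2] Q2=[]
t=38-39: P3@Q0 runs 1, rem=1, I/O yield, promote→Q0. Q0=[P1,P3] Q1=[P2] Q2=[]
t=39-40: P1@Q0 runs 1, rem=0, completes. Q0=[P3] Q1=[P2] Q2=[]
t=40-41: P3@Q0 runs 1, rem=0, completes. Q0=[] Q1=[P2] Q2=[]
t=41-46: P2@Q1 runs 5, rem=7, quantum used, demote→Q2. Q0=[] Q1=[] Q2=[P2]
t=46-53: P2@Q2 runs 7, rem=0, completes. Q0=[] Q1=[] Q2=[]

Answer: 1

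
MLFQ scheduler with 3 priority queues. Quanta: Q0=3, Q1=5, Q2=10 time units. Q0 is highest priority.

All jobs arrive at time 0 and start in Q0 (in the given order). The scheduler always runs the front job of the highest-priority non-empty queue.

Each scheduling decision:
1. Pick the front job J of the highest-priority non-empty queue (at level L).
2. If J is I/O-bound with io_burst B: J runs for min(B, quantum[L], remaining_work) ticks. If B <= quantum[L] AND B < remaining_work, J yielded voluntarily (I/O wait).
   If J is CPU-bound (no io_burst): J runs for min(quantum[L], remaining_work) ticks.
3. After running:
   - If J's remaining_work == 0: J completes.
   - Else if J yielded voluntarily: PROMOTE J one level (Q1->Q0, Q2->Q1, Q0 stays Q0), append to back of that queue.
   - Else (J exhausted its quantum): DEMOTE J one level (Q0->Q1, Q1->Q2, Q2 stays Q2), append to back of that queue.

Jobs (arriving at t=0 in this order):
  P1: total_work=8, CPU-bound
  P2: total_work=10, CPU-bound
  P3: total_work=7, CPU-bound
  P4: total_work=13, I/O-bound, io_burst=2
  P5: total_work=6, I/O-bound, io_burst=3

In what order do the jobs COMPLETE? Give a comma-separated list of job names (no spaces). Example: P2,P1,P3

t=0-3: P1@Q0 runs 3, rem=5, quantum used, demote→Q1. Q0=[P2,P3,P4,P5] Q1=[P1] Q2=[]
t=3-6: P2@Q0 runs 3, rem=7, quantum used, demote→Q1. Q0=[P3,P4,P5] Q1=[P1,P2] Q2=[]
t=6-9: P3@Q0 runs 3, rem=4, quantum used, demote→Q1. Q0=[P4,P5] Q1=[P1,P2,P3] Q2=[]
t=9-11: P4@Q0 runs 2, rem=11, I/O yield, promote→Q0. Q0=[P5,P4] Q1=[P1,P2,P3] Q2=[]
t=11-14: P5@Q0 runs 3, rem=3, I/O yield, promote→Q0. Q0=[P4,P5] Q1=[P1,P2,P3] Q2=[]
t=14-16: P4@Q0 runs 2, rem=9, I/O yield, promote→Q0. Q0=[P5,P4] Q1=[P1,P2,P3] Q2=[]
t=16-19: P5@Q0 runs 3, rem=0, completes. Q0=[P4] Q1=[P1,P2,P3] Q2=[]
t=19-21: P4@Q0 runs 2, rem=7, I/O yield, promote→Q0. Q0=[P4] Q1=[P1,P2,P3] Q2=[]
t=21-23: P4@Q0 runs 2, rem=5, I/O yield, promote→Q0. Q0=[P4] Q1=[P1,P2,P3] Q2=[]
t=23-25: P4@Q0 runs 2, rem=3, I/O yield, promote→Q0. Q0=[P4] Q1=[P1,P2,P3] Q2=[]
t=25-27: P4@Q0 runs 2, rem=1, I/O yield, promote→Q0. Q0=[P4] Q1=[P1,P2,P3] Q2=[]
t=27-28: P4@Q0 runs 1, rem=0, completes. Q0=[] Q1=[P1,P2,P3] Q2=[]
t=28-33: P1@Q1 runs 5, rem=0, completes. Q0=[] Q1=[P2,P3] Q2=[]
t=33-38: P2@Q1 runs 5, rem=2, quantum used, demote→Q2. Q0=[] Q1=[P3] Q2=[P2]
t=38-42: P3@Q1 runs 4, rem=0, completes. Q0=[] Q1=[] Q2=[P2]
t=42-44: P2@Q2 runs 2, rem=0, completes. Q0=[] Q1=[] Q2=[]

Answer: P5,P4,P1,P3,P2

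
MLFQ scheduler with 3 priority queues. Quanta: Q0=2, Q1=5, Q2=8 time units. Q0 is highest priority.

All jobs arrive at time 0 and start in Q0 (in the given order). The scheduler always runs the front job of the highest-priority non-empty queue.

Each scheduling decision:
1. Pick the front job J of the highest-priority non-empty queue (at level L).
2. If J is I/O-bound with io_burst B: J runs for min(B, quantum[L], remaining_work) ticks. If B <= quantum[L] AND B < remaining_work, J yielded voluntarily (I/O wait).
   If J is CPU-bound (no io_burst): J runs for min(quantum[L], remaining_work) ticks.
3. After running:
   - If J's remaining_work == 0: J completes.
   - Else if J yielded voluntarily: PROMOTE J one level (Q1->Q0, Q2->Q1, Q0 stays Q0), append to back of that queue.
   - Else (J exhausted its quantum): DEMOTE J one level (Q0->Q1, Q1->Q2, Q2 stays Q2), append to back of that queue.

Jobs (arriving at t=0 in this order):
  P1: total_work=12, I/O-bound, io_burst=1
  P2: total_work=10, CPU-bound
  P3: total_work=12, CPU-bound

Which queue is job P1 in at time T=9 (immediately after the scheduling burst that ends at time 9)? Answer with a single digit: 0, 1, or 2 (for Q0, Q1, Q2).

t=0-1: P1@Q0 runs 1, rem=11, I/O yield, promote→Q0. Q0=[P2,P3,P1] Q1=[] Q2=[]
t=1-3: P2@Q0 runs 2, rem=8, quantum used, demote→Q1. Q0=[P3,P1] Q1=[P2] Q2=[]
t=3-5: P3@Q0 runs 2, rem=10, quantum used, demote→Q1. Q0=[P1] Q1=[P2,P3] Q2=[]
t=5-6: P1@Q0 runs 1, rem=10, I/O yield, promote→Q0. Q0=[P1] Q1=[P2,P3] Q2=[]
t=6-7: P1@Q0 runs 1, rem=9, I/O yield, promote→Q0. Q0=[P1] Q1=[P2,P3] Q2=[]
t=7-8: P1@Q0 runs 1, rem=8, I/O yield, promote→Q0. Q0=[P1] Q1=[P2,P3] Q2=[]
t=8-9: P1@Q0 runs 1, rem=7, I/O yield, promote→Q0. Q0=[P1] Q1=[P2,P3] Q2=[]
t=9-10: P1@Q0 runs 1, rem=6, I/O yield, promote→Q0. Q0=[P1] Q1=[P2,P3] Q2=[]
t=10-11: P1@Q0 runs 1, rem=5, I/O yield, promote→Q0. Q0=[P1] Q1=[P2,P3] Q2=[]
t=11-12: P1@Q0 runs 1, rem=4, I/O yield, promote→Q0. Q0=[P1] Q1=[P2,P3] Q2=[]
t=12-13: P1@Q0 runs 1, rem=3, I/O yield, promote→Q0. Q0=[P1] Q1=[P2,P3] Q2=[]
t=13-14: P1@Q0 runs 1, rem=2, I/O yield, promote→Q0. Q0=[P1] Q1=[P2,P3] Q2=[]
t=14-15: P1@Q0 runs 1, rem=1, I/O yield, promote→Q0. Q0=[P1] Q1=[P2,P3] Q2=[]
t=15-16: P1@Q0 runs 1, rem=0, completes. Q0=[] Q1=[P2,P3] Q2=[]
t=16-21: P2@Q1 runs 5, rem=3, quantum used, demote→Q2. Q0=[] Q1=[P3] Q2=[P2]
t=21-26: P3@Q1 runs 5, rem=5, quantum used, demote→Q2. Q0=[] Q1=[] Q2=[P2,P3]
t=26-29: P2@Q2 runs 3, rem=0, completes. Q0=[] Q1=[] Q2=[P3]
t=29-34: P3@Q2 runs 5, rem=0, completes. Q0=[] Q1=[] Q2=[]

Answer: 0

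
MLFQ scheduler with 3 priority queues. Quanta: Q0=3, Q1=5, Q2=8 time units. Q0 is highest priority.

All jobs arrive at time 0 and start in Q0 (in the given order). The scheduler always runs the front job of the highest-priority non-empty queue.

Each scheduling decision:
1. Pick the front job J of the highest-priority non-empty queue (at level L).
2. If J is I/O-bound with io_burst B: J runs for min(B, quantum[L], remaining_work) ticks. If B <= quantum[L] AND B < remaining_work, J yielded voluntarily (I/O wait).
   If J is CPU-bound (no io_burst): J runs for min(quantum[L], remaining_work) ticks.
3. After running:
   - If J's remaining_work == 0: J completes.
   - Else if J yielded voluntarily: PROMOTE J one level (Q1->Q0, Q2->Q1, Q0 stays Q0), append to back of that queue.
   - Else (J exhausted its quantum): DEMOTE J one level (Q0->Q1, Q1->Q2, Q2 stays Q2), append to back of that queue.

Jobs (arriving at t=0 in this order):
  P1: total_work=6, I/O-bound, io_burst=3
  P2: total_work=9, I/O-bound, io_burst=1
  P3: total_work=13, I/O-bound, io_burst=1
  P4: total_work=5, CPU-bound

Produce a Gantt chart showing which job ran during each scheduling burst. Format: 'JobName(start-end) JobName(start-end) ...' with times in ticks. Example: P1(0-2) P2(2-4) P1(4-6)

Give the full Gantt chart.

Answer: P1(0-3) P2(3-4) P3(4-5) P4(5-8) P1(8-11) P2(11-12) P3(12-13) P2(13-14) P3(14-15) P2(15-16) P3(16-17) P2(17-18) P3(18-19) P2(19-20) P3(20-21) P2(21-22) P3(22-23) P2(23-24) P3(24-25) P2(25-26) P3(26-27) P3(27-28) P3(28-29) P3(29-30) P3(30-31) P4(31-33)

Derivation:
t=0-3: P1@Q0 runs 3, rem=3, I/O yield, promote→Q0. Q0=[P2,P3,P4,P1] Q1=[] Q2=[]
t=3-4: P2@Q0 runs 1, rem=8, I/O yield, promote→Q0. Q0=[P3,P4,P1,P2] Q1=[] Q2=[]
t=4-5: P3@Q0 runs 1, rem=12, I/O yield, promote→Q0. Q0=[P4,P1,P2,P3] Q1=[] Q2=[]
t=5-8: P4@Q0 runs 3, rem=2, quantum used, demote→Q1. Q0=[P1,P2,P3] Q1=[P4] Q2=[]
t=8-11: P1@Q0 runs 3, rem=0, completes. Q0=[P2,P3] Q1=[P4] Q2=[]
t=11-12: P2@Q0 runs 1, rem=7, I/O yield, promote→Q0. Q0=[P3,P2] Q1=[P4] Q2=[]
t=12-13: P3@Q0 runs 1, rem=11, I/O yield, promote→Q0. Q0=[P2,P3] Q1=[P4] Q2=[]
t=13-14: P2@Q0 runs 1, rem=6, I/O yield, promote→Q0. Q0=[P3,P2] Q1=[P4] Q2=[]
t=14-15: P3@Q0 runs 1, rem=10, I/O yield, promote→Q0. Q0=[P2,P3] Q1=[P4] Q2=[]
t=15-16: P2@Q0 runs 1, rem=5, I/O yield, promote→Q0. Q0=[P3,P2] Q1=[P4] Q2=[]
t=16-17: P3@Q0 runs 1, rem=9, I/O yield, promote→Q0. Q0=[P2,P3] Q1=[P4] Q2=[]
t=17-18: P2@Q0 runs 1, rem=4, I/O yield, promote→Q0. Q0=[P3,P2] Q1=[P4] Q2=[]
t=18-19: P3@Q0 runs 1, rem=8, I/O yield, promote→Q0. Q0=[P2,P3] Q1=[P4] Q2=[]
t=19-20: P2@Q0 runs 1, rem=3, I/O yield, promote→Q0. Q0=[P3,P2] Q1=[P4] Q2=[]
t=20-21: P3@Q0 runs 1, rem=7, I/O yield, promote→Q0. Q0=[P2,P3] Q1=[P4] Q2=[]
t=21-22: P2@Q0 runs 1, rem=2, I/O yield, promote→Q0. Q0=[P3,P2] Q1=[P4] Q2=[]
t=22-23: P3@Q0 runs 1, rem=6, I/O yield, promote→Q0. Q0=[P2,P3] Q1=[P4] Q2=[]
t=23-24: P2@Q0 runs 1, rem=1, I/O yield, promote→Q0. Q0=[P3,P2] Q1=[P4] Q2=[]
t=24-25: P3@Q0 runs 1, rem=5, I/O yield, promote→Q0. Q0=[P2,P3] Q1=[P4] Q2=[]
t=25-26: P2@Q0 runs 1, rem=0, completes. Q0=[P3] Q1=[P4] Q2=[]
t=26-27: P3@Q0 runs 1, rem=4, I/O yield, promote→Q0. Q0=[P3] Q1=[P4] Q2=[]
t=27-28: P3@Q0 runs 1, rem=3, I/O yield, promote→Q0. Q0=[P3] Q1=[P4] Q2=[]
t=28-29: P3@Q0 runs 1, rem=2, I/O yield, promote→Q0. Q0=[P3] Q1=[P4] Q2=[]
t=29-30: P3@Q0 runs 1, rem=1, I/O yield, promote→Q0. Q0=[P3] Q1=[P4] Q2=[]
t=30-31: P3@Q0 runs 1, rem=0, completes. Q0=[] Q1=[P4] Q2=[]
t=31-33: P4@Q1 runs 2, rem=0, completes. Q0=[] Q1=[] Q2=[]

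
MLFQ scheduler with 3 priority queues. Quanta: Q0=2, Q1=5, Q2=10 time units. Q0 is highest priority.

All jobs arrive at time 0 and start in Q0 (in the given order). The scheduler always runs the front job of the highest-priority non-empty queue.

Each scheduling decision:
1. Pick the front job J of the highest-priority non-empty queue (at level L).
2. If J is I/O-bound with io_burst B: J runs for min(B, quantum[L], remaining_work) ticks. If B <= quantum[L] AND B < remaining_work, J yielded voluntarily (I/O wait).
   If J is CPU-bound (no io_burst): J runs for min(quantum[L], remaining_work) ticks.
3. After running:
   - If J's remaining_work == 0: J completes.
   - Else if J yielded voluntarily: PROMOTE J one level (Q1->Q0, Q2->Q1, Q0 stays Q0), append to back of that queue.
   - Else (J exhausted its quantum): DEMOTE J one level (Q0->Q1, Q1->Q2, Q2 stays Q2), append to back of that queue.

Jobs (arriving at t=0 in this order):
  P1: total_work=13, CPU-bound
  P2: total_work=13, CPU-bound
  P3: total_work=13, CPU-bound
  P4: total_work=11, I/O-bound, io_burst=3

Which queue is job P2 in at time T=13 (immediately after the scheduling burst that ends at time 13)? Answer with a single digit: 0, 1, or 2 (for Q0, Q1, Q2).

Answer: 1

Derivation:
t=0-2: P1@Q0 runs 2, rem=11, quantum used, demote→Q1. Q0=[P2,P3,P4] Q1=[P1] Q2=[]
t=2-4: P2@Q0 runs 2, rem=11, quantum used, demote→Q1. Q0=[P3,P4] Q1=[P1,P2] Q2=[]
t=4-6: P3@Q0 runs 2, rem=11, quantum used, demote→Q1. Q0=[P4] Q1=[P1,P2,P3] Q2=[]
t=6-8: P4@Q0 runs 2, rem=9, quantum used, demote→Q1. Q0=[] Q1=[P1,P2,P3,P4] Q2=[]
t=8-13: P1@Q1 runs 5, rem=6, quantum used, demote→Q2. Q0=[] Q1=[P2,P3,P4] Q2=[P1]
t=13-18: P2@Q1 runs 5, rem=6, quantum used, demote→Q2. Q0=[] Q1=[P3,P4] Q2=[P1,P2]
t=18-23: P3@Q1 runs 5, rem=6, quantum used, demote→Q2. Q0=[] Q1=[P4] Q2=[P1,P2,P3]
t=23-26: P4@Q1 runs 3, rem=6, I/O yield, promote→Q0. Q0=[P4] Q1=[] Q2=[P1,P2,P3]
t=26-28: P4@Q0 runs 2, rem=4, quantum used, demote→Q1. Q0=[] Q1=[P4] Q2=[P1,P2,P3]
t=28-31: P4@Q1 runs 3, rem=1, I/O yield, promote→Q0. Q0=[P4] Q1=[] Q2=[P1,P2,P3]
t=31-32: P4@Q0 runs 1, rem=0, completes. Q0=[] Q1=[] Q2=[P1,P2,P3]
t=32-38: P1@Q2 runs 6, rem=0, completes. Q0=[] Q1=[] Q2=[P2,P3]
t=38-44: P2@Q2 runs 6, rem=0, completes. Q0=[] Q1=[] Q2=[P3]
t=44-50: P3@Q2 runs 6, rem=0, completes. Q0=[] Q1=[] Q2=[]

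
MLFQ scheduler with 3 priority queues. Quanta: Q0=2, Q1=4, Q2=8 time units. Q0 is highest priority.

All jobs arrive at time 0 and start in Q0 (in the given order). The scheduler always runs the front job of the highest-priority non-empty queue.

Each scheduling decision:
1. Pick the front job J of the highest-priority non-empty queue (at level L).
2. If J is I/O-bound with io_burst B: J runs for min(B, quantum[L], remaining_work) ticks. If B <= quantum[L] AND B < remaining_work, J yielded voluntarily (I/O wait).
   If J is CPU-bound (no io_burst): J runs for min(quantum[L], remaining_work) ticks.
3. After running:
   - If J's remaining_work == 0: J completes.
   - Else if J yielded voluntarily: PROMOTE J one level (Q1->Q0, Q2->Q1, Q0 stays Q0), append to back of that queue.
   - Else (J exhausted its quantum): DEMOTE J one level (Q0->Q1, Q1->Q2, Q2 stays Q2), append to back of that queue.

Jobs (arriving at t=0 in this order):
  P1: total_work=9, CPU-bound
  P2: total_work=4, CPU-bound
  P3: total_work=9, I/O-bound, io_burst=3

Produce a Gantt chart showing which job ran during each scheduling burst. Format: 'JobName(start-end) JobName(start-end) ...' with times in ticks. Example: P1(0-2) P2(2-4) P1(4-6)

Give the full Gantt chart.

Answer: P1(0-2) P2(2-4) P3(4-6) P1(6-10) P2(10-12) P3(12-15) P3(15-17) P3(17-19) P1(19-22)

Derivation:
t=0-2: P1@Q0 runs 2, rem=7, quantum used, demote→Q1. Q0=[P2,P3] Q1=[P1] Q2=[]
t=2-4: P2@Q0 runs 2, rem=2, quantum used, demote→Q1. Q0=[P3] Q1=[P1,P2] Q2=[]
t=4-6: P3@Q0 runs 2, rem=7, quantum used, demote→Q1. Q0=[] Q1=[P1,P2,P3] Q2=[]
t=6-10: P1@Q1 runs 4, rem=3, quantum used, demote→Q2. Q0=[] Q1=[P2,P3] Q2=[P1]
t=10-12: P2@Q1 runs 2, rem=0, completes. Q0=[] Q1=[P3] Q2=[P1]
t=12-15: P3@Q1 runs 3, rem=4, I/O yield, promote→Q0. Q0=[P3] Q1=[] Q2=[P1]
t=15-17: P3@Q0 runs 2, rem=2, quantum used, demote→Q1. Q0=[] Q1=[P3] Q2=[P1]
t=17-19: P3@Q1 runs 2, rem=0, completes. Q0=[] Q1=[] Q2=[P1]
t=19-22: P1@Q2 runs 3, rem=0, completes. Q0=[] Q1=[] Q2=[]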